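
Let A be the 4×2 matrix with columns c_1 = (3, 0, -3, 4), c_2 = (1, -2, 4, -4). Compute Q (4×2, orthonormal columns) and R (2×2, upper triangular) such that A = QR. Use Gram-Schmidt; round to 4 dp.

q_1 = c_1/‖c_1‖ = (3, 0, -3, 4)/5.8310 = (0.5145, 0.0000, -0.5145, 0.6860).
r_{12} = q_1·c_2 = -4.2875.
u_2 = c_2 + 4.2875·q_1 = (3.2059, -2.0000, 1.7941, -1.0588).
‖u_2‖ = 4.3148, so q_2 = (0.7430, -0.4635, 0.4158, -0.2454).

Q = [[0.5145, 0.7430], [0.0000, -0.4635], [-0.5145, 0.4158], [0.6860, -0.2454]], R = [[5.8310, -4.2875], [0.0000, 4.3148]]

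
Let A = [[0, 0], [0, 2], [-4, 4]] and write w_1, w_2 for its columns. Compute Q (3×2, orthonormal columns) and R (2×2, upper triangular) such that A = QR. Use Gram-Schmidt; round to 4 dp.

Q = [[0.0000, 0.0000], [0.0000, 1.0000], [-1.0000, 0.0000]], R = [[4.0000, -4.0000], [0.0000, 2.0000]]

q_1 = w_1/‖w_1‖ = (0, 0, -4)/4.0000 = (0.0000, 0.0000, -1.0000).
r_{12} = q_1·w_2 = -4.0000.
u_2 = w_2 + 4.0000·q_1 = (0.0000, 2.0000, 0.0000).
‖u_2‖ = 2.0000, so q_2 = (0.0000, 1.0000, 0.0000).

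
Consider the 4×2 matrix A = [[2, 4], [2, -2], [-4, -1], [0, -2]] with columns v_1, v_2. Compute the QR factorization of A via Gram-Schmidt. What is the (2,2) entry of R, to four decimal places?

r_{22} = 4.7258

v_1 = (2, 2, -4, 0); ‖v_1‖ = 4.8990, so q_1 = (0.4082, 0.4082, -0.8165, 0.0000).
q_1·v_2 = 0.4082·4 + 0.4082·(-2) + (-0.8165)·(-1) + 0.0000·(-2) = 1.6330.
u_2 = v_2 − 1.6330·q_1 = (3.3333, -2.6667, 0.3333, -2.0000).
r_{22} = ‖u_2‖ = 4.7258.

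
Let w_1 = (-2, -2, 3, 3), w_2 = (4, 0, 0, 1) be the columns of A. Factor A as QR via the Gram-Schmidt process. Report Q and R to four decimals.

w_1 = (-2, -2, 3, 3); ‖w_1‖ = 5.0990, so e_1 = (-0.3922, -0.3922, 0.5883, 0.5883).
e_1·w_2 = (-0.3922)·4 + (-0.3922)·0 + 0.5883·0 + 0.5883·1 = -0.9806.
u_2 = w_2 + 0.9806·e_1 = (3.6154, -0.3846, 0.5769, 1.5769).
‖u_2‖ = 4.0048, so e_2 = (0.9028, -0.0960, 0.1441, 0.3938).

Q = [[-0.3922, 0.9028], [-0.3922, -0.0960], [0.5883, 0.1441], [0.5883, 0.3938]], R = [[5.0990, -0.9806], [0.0000, 4.0048]]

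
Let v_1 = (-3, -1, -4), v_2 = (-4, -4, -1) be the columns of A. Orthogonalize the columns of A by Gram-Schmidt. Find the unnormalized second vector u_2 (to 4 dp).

u_2 = (-1.6923, -3.2308, 2.0769)

v_1 = (-3, -1, -4); ‖v_1‖ = 5.0990, so q_1 = (-0.5883, -0.1961, -0.7845).
q_1·v_2 = (-0.5883)·(-4) + (-0.1961)·(-4) + (-0.7845)·(-1) = 3.9223.
u_2 = v_2 − 3.9223·q_1 = (-1.6923, -3.2308, 2.0769).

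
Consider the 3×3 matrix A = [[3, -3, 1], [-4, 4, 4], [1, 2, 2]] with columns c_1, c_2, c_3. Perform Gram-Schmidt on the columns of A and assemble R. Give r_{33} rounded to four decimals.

r_{33} = 3.2000

c_1 = (3, -4, 1); ‖c_1‖ = 5.0990, so e_1 = (0.5883, -0.7845, 0.1961).
e_1·c_2 = 0.5883·(-3) + (-0.7845)·4 + 0.1961·2 = -4.5107.
u_2 = c_2 + 4.5107·e_1 = (-0.3462, 0.4615, 2.8846).
‖u_2‖ = 2.9417, so e_2 = (-0.1177, 0.1569, 0.9806).
e_1·c_3 = 0.5883·1 + (-0.7845)·4 + 0.1961·2 = -2.1573; e_2·c_3 = (-0.1177)·1 + 0.1569·4 + 0.9806·2 = 2.4711.
u_3 = c_3 + 2.1573·e_1 − 2.4711·e_2 = (2.5600, 1.9200, 0.0000).
r_{33} = ‖u_3‖ = 3.2000.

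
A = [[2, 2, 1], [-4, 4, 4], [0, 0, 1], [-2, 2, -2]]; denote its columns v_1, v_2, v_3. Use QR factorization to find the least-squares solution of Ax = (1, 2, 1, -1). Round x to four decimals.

x = (0.1268, 0.1051, 0.5362)

q_1 = v_1/‖v_1‖ = (2, -4, 0, -2)/4.8990 = (0.4082, -0.8165, 0.0000, -0.4082).
r_{12} = q_1·v_2 = -3.2660.
u_2 = v_2 + 3.2660·q_1 = (3.3333, 1.3333, 0.0000, 0.6667).
‖u_2‖ = 3.6515, so q_2 = (0.9129, 0.3651, 0.0000, 0.1826).
r_{13} = q_1·v_3 = -2.0412; r_{23} = q_2·v_3 = 2.0083.
u_3 = v_3 + 2.0412·q_1 − 2.0083·q_2 = (0.0000, 1.6000, 1.0000, -3.2000).
‖u_3‖ = 3.7148, so q_3 = (0.0000, 0.4307, 0.2692, -0.8614).
Qᵀb = (-0.8165, 1.4606, 1.9920).
Back-substitute: x_3 = 1.9920/3.7148 = 0.5362.
x_2 = (1.4606 − 2.0083·0.5362)/3.6515 = 0.1051.
x_1 = (-0.8165 + 3.2660·0.1051 + 2.0412·0.5362)/4.8990 = 0.1268.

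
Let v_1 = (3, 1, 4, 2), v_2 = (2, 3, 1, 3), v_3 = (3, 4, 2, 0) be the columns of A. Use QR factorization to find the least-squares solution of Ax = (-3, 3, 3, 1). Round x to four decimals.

v_1 = (3, 1, 4, 2); ‖v_1‖ = 5.4772, so q_1 = (0.5477, 0.1826, 0.7303, 0.3651).
q_1·v_2 = 0.5477·2 + 0.1826·3 + 0.7303·1 + 0.3651·3 = 3.4689.
u_2 = v_2 − 3.4689·q_1 = (0.1000, 2.3667, -1.5333, 1.7333).
‖u_2‖ = 3.3116, so q_2 = (0.0302, 0.7147, -0.4630, 0.5234).
q_1·v_3 = 0.5477·3 + 0.1826·4 + 0.7303·2 + 0.3651·0 = 3.8341; q_2·v_3 = 0.0302·3 + 0.7147·4 + (-0.4630)·2 + 0.5234·0 = 2.0232.
u_3 = v_3 − 3.8341·q_1 − 2.0232·q_2 = (0.8389, 1.8541, 0.1368, -2.4590).
‖u_3‖ = 3.1948, so q_3 = (0.2626, 0.5804, 0.0428, -0.7697).
Qᵀb = (1.4606, 1.1877, 0.3121).
Back-substitute: x_3 = 0.3121/3.1948 = 0.0977.
x_2 = (1.1877 − 2.0232·0.0977)/3.3116 = 0.2990.
x_1 = (1.4606 − 3.4689·0.2990 − 3.8341·0.0977)/5.4772 = 0.0089.

x = (0.0089, 0.2990, 0.0977)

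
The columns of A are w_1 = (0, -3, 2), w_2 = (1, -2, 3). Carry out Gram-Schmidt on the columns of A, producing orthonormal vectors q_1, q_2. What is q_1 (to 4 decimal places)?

q_1 = (0.0000, -0.8321, 0.5547)

w_1 = (0, -3, 2); ‖w_1‖ = 3.6056, so q_1 = (0.0000, -0.8321, 0.5547).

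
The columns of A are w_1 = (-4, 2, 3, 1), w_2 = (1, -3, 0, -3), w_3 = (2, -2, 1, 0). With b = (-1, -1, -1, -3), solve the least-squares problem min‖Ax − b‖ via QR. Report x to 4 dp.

x = (0.0000, 1.0000, -1.0000)

q_1 = w_1/‖w_1‖ = (-4, 2, 3, 1)/5.4772 = (-0.7303, 0.3651, 0.5477, 0.1826).
r_{12} = q_1·w_2 = -2.3735.
u_2 = w_2 + 2.3735·q_1 = (-0.7333, -2.1333, 1.3000, -2.5667).
‖u_2‖ = 3.6560, so q_2 = (-0.2006, -0.5835, 0.3556, -0.7020).
r_{13} = q_1·w_3 = -1.6432; r_{23} = q_2·w_3 = 1.1214.
u_3 = w_3 + 1.6432·q_1 − 1.1214·q_2 = (1.0249, -0.7456, 1.5012, 1.0873).
‖u_3‖ = 2.2455, so q_3 = (0.4564, -0.3321, 0.6685, 0.4842).
Qᵀb = (-0.7303, 2.5346, -2.2455).
Back-substitute: x_3 = -2.2455/2.2455 = -1.0000.
x_2 = (2.5346 − 1.1214·(-1.0000))/3.6560 = 1.0000.
x_1 = (-0.7303 + 2.3735·1.0000 + 1.6432·(-1.0000))/5.4772 = 0.0000.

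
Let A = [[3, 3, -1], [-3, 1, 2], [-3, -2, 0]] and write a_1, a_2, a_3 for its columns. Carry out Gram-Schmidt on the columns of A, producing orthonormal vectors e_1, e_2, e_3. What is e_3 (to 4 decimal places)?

a_1 = (3, -3, -3); ‖a_1‖ = 5.1962, so e_1 = (0.5774, -0.5774, -0.5774).
e_1·a_2 = 0.5774·3 + (-0.5774)·1 + (-0.5774)·(-2) = 2.3094.
u_2 = a_2 − 2.3094·e_1 = (1.6667, 2.3333, -0.6667).
‖u_2‖ = 2.9439, so e_2 = (0.5661, 0.7926, -0.2265).
e_1·a_3 = 0.5774·(-1) + (-0.5774)·2 + (-0.5774)·0 = -1.7321; e_2·a_3 = 0.5661·(-1) + 0.7926·2 + (-0.2265)·0 = 1.0190.
u_3 = a_3 + 1.7321·e_1 − 1.0190·e_2 = (-0.5769, 0.1923, -0.7692).
‖u_3‖ = 0.9806, so e_3 = (-0.5883, 0.1961, -0.7845).

e_3 = (-0.5883, 0.1961, -0.7845)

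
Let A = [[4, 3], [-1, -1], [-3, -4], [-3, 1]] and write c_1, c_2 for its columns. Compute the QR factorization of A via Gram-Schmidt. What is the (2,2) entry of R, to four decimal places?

c_1 = (4, -1, -3, -3); ‖c_1‖ = 5.9161, so e_1 = (0.6761, -0.1690, -0.5071, -0.5071).
e_1·c_2 = 0.6761·3 + (-0.1690)·(-1) + (-0.5071)·(-4) + (-0.5071)·1 = 3.7187.
u_2 = c_2 − 3.7187·e_1 = (0.4857, -0.3714, -2.1143, 2.8857).
r_{22} = ‖u_2‖ = 3.6292.

r_{22} = 3.6292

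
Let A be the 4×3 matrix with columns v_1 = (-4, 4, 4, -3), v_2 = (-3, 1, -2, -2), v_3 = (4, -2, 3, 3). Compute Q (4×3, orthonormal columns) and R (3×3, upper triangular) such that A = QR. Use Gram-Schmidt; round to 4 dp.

v_1 = (-4, 4, 4, -3); ‖v_1‖ = 7.5498, so q_1 = (-0.5298, 0.5298, 0.5298, -0.3974).
q_1·v_2 = (-0.5298)·(-3) + 0.5298·1 + 0.5298·(-2) + (-0.3974)·(-2) = 1.8543.
u_2 = v_2 − 1.8543·q_1 = (-2.0175, 0.0175, -2.9825, -1.2632).
‖u_2‖ = 3.8159, so q_2 = (-0.5287, 0.0046, -0.7816, -0.3310).
q_1·v_3 = (-0.5298)·4 + 0.5298·(-2) + 0.5298·3 + (-0.3974)·3 = -2.7815; q_2·v_3 = (-0.5287)·4 + 0.0046·(-2) + (-0.7816)·3 + (-0.3310)·3 = -5.4619.
u_3 = v_3 + 2.7815·q_1 + 5.4619·q_2 = (-0.3614, -0.5012, 0.2048, 0.0867).
‖u_3‖ = 0.6568, so q_3 = (-0.5504, -0.7632, 0.3119, 0.1321).

Q = [[-0.5298, -0.5287, -0.5504], [0.5298, 0.0046, -0.7632], [0.5298, -0.7816, 0.3119], [-0.3974, -0.3310, 0.1321]], R = [[7.5498, 1.8543, -2.7815], [0.0000, 3.8159, -5.4619], [0.0000, 0.0000, 0.6568]]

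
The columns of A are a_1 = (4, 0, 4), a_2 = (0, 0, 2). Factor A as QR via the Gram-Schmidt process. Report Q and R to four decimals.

a_1 = (4, 0, 4); ‖a_1‖ = 5.6569, so e_1 = (0.7071, 0.0000, 0.7071).
e_1·a_2 = 0.7071·0 + 0.0000·0 + 0.7071·2 = 1.4142.
u_2 = a_2 − 1.4142·e_1 = (-1.0000, 0.0000, 1.0000).
‖u_2‖ = 1.4142, so e_2 = (-0.7071, 0.0000, 0.7071).

Q = [[0.7071, -0.7071], [0.0000, 0.0000], [0.7071, 0.7071]], R = [[5.6569, 1.4142], [0.0000, 1.4142]]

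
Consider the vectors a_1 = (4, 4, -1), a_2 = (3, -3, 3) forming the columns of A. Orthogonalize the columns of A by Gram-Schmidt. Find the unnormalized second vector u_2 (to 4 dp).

u_2 = (3.3636, -2.6364, 2.9091)

a_1 = (4, 4, -1); ‖a_1‖ = 5.7446, so q_1 = (0.6963, 0.6963, -0.1741).
q_1·a_2 = 0.6963·3 + 0.6963·(-3) + (-0.1741)·3 = -0.5222.
u_2 = a_2 + 0.5222·q_1 = (3.3636, -2.6364, 2.9091).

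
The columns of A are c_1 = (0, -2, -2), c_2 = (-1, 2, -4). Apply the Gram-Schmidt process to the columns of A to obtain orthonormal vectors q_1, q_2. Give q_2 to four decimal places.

c_1 = (0, -2, -2); ‖c_1‖ = 2.8284, so q_1 = (0.0000, -0.7071, -0.7071).
q_1·c_2 = 0.0000·(-1) + (-0.7071)·2 + (-0.7071)·(-4) = 1.4142.
u_2 = c_2 − 1.4142·q_1 = (-1.0000, 3.0000, -3.0000).
‖u_2‖ = 4.3589, so q_2 = (-0.2294, 0.6882, -0.6882).

q_2 = (-0.2294, 0.6882, -0.6882)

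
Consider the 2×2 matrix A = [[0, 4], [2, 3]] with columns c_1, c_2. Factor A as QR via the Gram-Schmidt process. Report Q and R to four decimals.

Q = [[0.0000, 1.0000], [1.0000, 0.0000]], R = [[2.0000, 3.0000], [0.0000, 4.0000]]

c_1 = (0, 2); ‖c_1‖ = 2.0000, so q_1 = (0.0000, 1.0000).
q_1·c_2 = 0.0000·4 + 1.0000·3 = 3.0000.
u_2 = c_2 − 3.0000·q_1 = (4.0000, 0.0000).
‖u_2‖ = 4.0000, so q_2 = (1.0000, 0.0000).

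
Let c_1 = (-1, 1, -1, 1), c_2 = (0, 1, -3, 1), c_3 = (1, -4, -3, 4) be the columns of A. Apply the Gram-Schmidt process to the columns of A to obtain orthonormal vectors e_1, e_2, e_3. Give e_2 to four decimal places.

e_2 = (0.5735, -0.1147, -0.8030, -0.1147)

e_1 = c_1/‖c_1‖ = (-1, 1, -1, 1)/2.0000 = (-0.5000, 0.5000, -0.5000, 0.5000).
r_{12} = e_1·c_2 = 2.5000.
u_2 = c_2 − 2.5000·e_1 = (1.2500, -0.2500, -1.7500, -0.2500).
‖u_2‖ = 2.1794, so e_2 = (0.5735, -0.1147, -0.8030, -0.1147).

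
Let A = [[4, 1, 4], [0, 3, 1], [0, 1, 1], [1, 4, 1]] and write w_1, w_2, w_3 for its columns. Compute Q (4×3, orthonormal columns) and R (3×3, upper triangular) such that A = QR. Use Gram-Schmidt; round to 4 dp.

Q = [[0.9701, -0.1830, 0.1326], [0.0000, 0.6224, 0.4223], [0.0000, 0.2075, 0.7229], [0.2425, 0.7322, -0.5306]], R = [[4.1231, 1.9403, 4.1231], [0.0000, 4.8203, 0.8298], [0.0000, 0.0000, 1.1452]]

e_1 = w_1/‖w_1‖ = (4, 0, 0, 1)/4.1231 = (0.9701, 0.0000, 0.0000, 0.2425).
r_{12} = e_1·w_2 = 1.9403.
u_2 = w_2 − 1.9403·e_1 = (-0.8824, 3.0000, 1.0000, 3.5294).
‖u_2‖ = 4.8203, so e_2 = (-0.1830, 0.6224, 0.2075, 0.7322).
r_{13} = e_1·w_3 = 4.1231; r_{23} = e_2·w_3 = 0.8298.
u_3 = w_3 − 4.1231·e_1 − 0.8298·e_2 = (0.1519, 0.4835, 0.8278, -0.6076).
‖u_3‖ = 1.1452, so e_3 = (0.1326, 0.4223, 0.7229, -0.5306).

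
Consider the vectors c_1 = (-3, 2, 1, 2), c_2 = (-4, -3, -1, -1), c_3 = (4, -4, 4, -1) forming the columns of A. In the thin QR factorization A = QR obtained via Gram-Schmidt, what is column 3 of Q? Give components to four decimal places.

e_3 = (0.0856, -0.4540, 0.8750, 0.1449)

e_1 = c_1/‖c_1‖ = (-3, 2, 1, 2)/4.2426 = (-0.7071, 0.4714, 0.2357, 0.4714).
r_{12} = e_1·c_2 = 0.7071.
u_2 = c_2 − 0.7071·e_1 = (-3.5000, -3.3333, -1.1667, -1.3333).
‖u_2‖ = 5.1478, so e_2 = (-0.6799, -0.6475, -0.2266, -0.2590).
r_{13} = e_1·c_3 = -4.2426; r_{23} = e_2·c_3 = -0.7770.
u_3 = c_3 + 4.2426·e_1 + 0.7770·e_2 = (0.4717, -2.5031, 4.8239, 0.7987).
‖u_3‖ = 5.5133, so e_3 = (0.0856, -0.4540, 0.8750, 0.1449).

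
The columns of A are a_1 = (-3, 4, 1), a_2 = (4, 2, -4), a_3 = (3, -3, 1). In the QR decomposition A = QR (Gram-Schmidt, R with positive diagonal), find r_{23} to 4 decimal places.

r_{23} = -0.7173

a_1 = (-3, 4, 1); ‖a_1‖ = 5.0990, so e_1 = (-0.5883, 0.7845, 0.1961).
e_1·a_2 = (-0.5883)·4 + 0.7845·2 + 0.1961·(-4) = -1.5689.
u_2 = a_2 + 1.5689·e_1 = (3.0769, 3.2308, -3.6923).
‖u_2‖ = 5.7912, so e_2 = (0.5313, 0.5579, -0.6376).
r_{23} = e_2·a_3 = -0.7173.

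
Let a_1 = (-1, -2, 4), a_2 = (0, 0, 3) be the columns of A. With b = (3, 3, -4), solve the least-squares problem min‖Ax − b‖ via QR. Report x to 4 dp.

a_1 = (-1, -2, 4); ‖a_1‖ = 4.5826, so e_1 = (-0.2182, -0.4364, 0.8729).
e_1·a_2 = (-0.2182)·0 + (-0.4364)·0 + 0.8729·3 = 2.6186.
u_2 = a_2 − 2.6186·e_1 = (0.5714, 1.1429, 0.7143).
‖u_2‖ = 1.4639, so e_2 = (0.3904, 0.7807, 0.4880).
Qᵀb = (-5.4554, 1.5614).
Back-substitute: x_2 = 1.5614/1.4639 = 1.0667.
x_1 = (-5.4554 − 2.6186·1.0667)/4.5826 = -1.8000.

x = (-1.8000, 1.0667)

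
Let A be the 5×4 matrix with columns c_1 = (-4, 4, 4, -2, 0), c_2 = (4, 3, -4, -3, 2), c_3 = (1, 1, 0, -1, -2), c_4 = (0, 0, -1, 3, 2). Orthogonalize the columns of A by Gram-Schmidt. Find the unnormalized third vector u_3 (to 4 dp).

e_1 = c_1/‖c_1‖ = (-4, 4, 4, -2, 0)/7.2111 = (-0.5547, 0.5547, 0.5547, -0.2774, 0.0000).
r_{12} = e_1·c_2 = -1.9415.
u_2 = c_2 + 1.9415·e_1 = (2.9231, 4.0769, -2.9231, -3.5385, 2.0000).
‖u_2‖ = 7.0874, so e_2 = (0.4124, 0.5752, -0.4124, -0.4993, 0.2822).
r_{13} = e_1·c_3 = 0.2774; r_{23} = e_2·c_3 = 0.9226.
u_3 = c_3 − 0.2774·e_1 − 0.9226·e_2 = (0.7734, 0.3155, 0.2266, -0.4625, -2.2603).

u_3 = (0.7734, 0.3155, 0.2266, -0.4625, -2.2603)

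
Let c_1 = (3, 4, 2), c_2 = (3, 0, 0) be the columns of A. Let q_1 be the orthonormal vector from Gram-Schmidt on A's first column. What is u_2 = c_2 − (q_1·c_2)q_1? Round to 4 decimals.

c_1 = (3, 4, 2); ‖c_1‖ = 5.3852, so q_1 = (0.5571, 0.7428, 0.3714).
q_1·c_2 = 0.5571·3 + 0.7428·0 + 0.3714·0 = 1.6713.
u_2 = c_2 − 1.6713·q_1 = (2.0690, -1.2414, -0.6207).

u_2 = (2.0690, -1.2414, -0.6207)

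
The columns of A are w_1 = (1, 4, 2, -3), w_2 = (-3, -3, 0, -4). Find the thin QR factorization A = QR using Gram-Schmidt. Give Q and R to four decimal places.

Q = [[0.1826, -0.4996], [0.7303, -0.4479], [0.3651, 0.0345], [-0.5477, -0.7407]], R = [[5.4772, -0.5477], [0.0000, 5.8052]]

e_1 = w_1/‖w_1‖ = (1, 4, 2, -3)/5.4772 = (0.1826, 0.7303, 0.3651, -0.5477).
r_{12} = e_1·w_2 = -0.5477.
u_2 = w_2 + 0.5477·e_1 = (-2.9000, -2.6000, 0.2000, -4.3000).
‖u_2‖ = 5.8052, so e_2 = (-0.4996, -0.4479, 0.0345, -0.7407).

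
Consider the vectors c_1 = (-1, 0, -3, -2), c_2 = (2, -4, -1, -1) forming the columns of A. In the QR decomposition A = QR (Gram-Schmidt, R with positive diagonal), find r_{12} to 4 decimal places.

q_1 = c_1/‖c_1‖ = (-1, 0, -3, -2)/3.7417 = (-0.2673, 0.0000, -0.8018, -0.5345).
r_{12} = q_1·c_2 = 0.8018.

r_{12} = 0.8018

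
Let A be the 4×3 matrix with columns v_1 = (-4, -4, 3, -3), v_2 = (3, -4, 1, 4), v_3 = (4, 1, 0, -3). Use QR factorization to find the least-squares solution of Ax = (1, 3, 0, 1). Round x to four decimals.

x = (-0.4070, -0.1718, -0.0448)

v_1 = (-4, -4, 3, -3); ‖v_1‖ = 7.0711, so e_1 = (-0.5657, -0.5657, 0.4243, -0.4243).
e_1·v_2 = (-0.5657)·3 + (-0.5657)·(-4) + 0.4243·1 + (-0.4243)·4 = -0.7071.
u_2 = v_2 + 0.7071·e_1 = (2.6000, -4.4000, 1.3000, 3.7000).
‖u_2‖ = 6.4420, so e_2 = (0.4036, -0.6830, 0.2018, 0.5744).
e_1·v_3 = (-0.5657)·4 + (-0.5657)·1 + 0.4243·0 + (-0.4243)·(-3) = -1.5556; e_2·v_3 = 0.4036·4 + (-0.6830)·1 + 0.2018·0 + 0.5744·(-3) = -0.7917.
u_3 = v_3 + 1.5556·e_1 + 0.7917·e_2 = (3.4395, -0.4207, 0.8198, -3.2053).
‖u_3‖ = 4.7910, so e_3 = (0.7179, -0.0878, 0.1711, -0.6690).
Qᵀb = (-2.6870, -1.0711, -0.2146).
Back-substitute: x_3 = -0.2146/4.7910 = -0.0448.
x_2 = (-1.0711 + 0.7917·(-0.0448))/6.4420 = -0.1718.
x_1 = (-2.6870 + 0.7071·(-0.1718) + 1.5556·(-0.0448))/7.0711 = -0.4070.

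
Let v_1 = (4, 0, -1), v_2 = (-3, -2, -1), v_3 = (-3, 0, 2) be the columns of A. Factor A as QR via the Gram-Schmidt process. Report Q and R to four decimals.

v_1 = (4, 0, -1); ‖v_1‖ = 4.1231, so e_1 = (0.9701, 0.0000, -0.2425).
e_1·v_2 = 0.9701·(-3) + 0.0000·(-2) + (-0.2425)·(-1) = -2.6679.
u_2 = v_2 + 2.6679·e_1 = (-0.4118, -2.0000, -1.6471).
‖u_2‖ = 2.6234, so e_2 = (-0.1570, -0.7624, -0.6278).
e_1·v_3 = 0.9701·(-3) + 0.0000·0 + (-0.2425)·2 = -3.3955; e_2·v_3 = (-0.1570)·(-3) + (-0.7624)·0 + (-0.6278)·2 = -0.7848.
u_3 = v_3 + 3.3955·e_1 + 0.7848·e_2 = (0.1709, -0.5983, 0.6838).
‖u_3‖ = 0.9245, so e_3 = (0.1849, -0.6472, 0.7396).

Q = [[0.9701, -0.1570, 0.1849], [0.0000, -0.7624, -0.6472], [-0.2425, -0.6278, 0.7396]], R = [[4.1231, -2.6679, -3.3955], [0.0000, 2.6234, -0.7848], [0.0000, 0.0000, 0.9245]]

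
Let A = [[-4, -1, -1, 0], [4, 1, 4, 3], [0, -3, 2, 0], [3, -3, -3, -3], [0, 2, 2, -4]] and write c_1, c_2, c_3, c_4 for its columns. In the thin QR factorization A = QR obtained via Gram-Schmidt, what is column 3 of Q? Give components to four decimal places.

q_1 = c_1/‖c_1‖ = (-4, 4, 0, 3, 0)/6.4031 = (-0.6247, 0.6247, 0.0000, 0.4685, 0.0000).
r_{12} = q_1·c_2 = -0.1562.
u_2 = c_2 + 0.1562·q_1 = (-1.0976, 1.0976, -3.0000, -2.9268, 2.0000).
‖u_2‖ = 4.8965, so q_2 = (-0.2242, 0.2242, -0.6127, -0.5977, 0.4085).
r_{13} = q_1·c_3 = 1.7179; r_{23} = q_2·c_3 = 2.5055.
u_3 = c_3 − 1.7179·q_1 − 2.5055·q_2 = (0.6348, 2.3652, 3.5351, -2.3072, 0.9766).
‖u_3‖ = 4.9771, so q_3 = (0.1275, 0.4752, 0.7103, -0.4636, 0.1962).

q_3 = (0.1275, 0.4752, 0.7103, -0.4636, 0.1962)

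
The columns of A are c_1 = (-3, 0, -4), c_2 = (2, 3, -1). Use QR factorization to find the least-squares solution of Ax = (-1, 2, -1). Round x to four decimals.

c_1 = (-3, 0, -4); ‖c_1‖ = 5.0000, so q_1 = (-0.6000, 0.0000, -0.8000).
q_1·c_2 = (-0.6000)·2 + 0.0000·3 + (-0.8000)·(-1) = -0.4000.
u_2 = c_2 + 0.4000·q_1 = (1.7600, 3.0000, -1.3200).
‖u_2‖ = 3.7202, so q_2 = (0.4731, 0.8064, -0.3548).
Qᵀb = (1.4000, 1.4945).
Back-substitute: x_2 = 1.4945/3.7202 = 0.4017.
x_1 = (1.4000 + 0.4000·0.4017)/5.0000 = 0.3121.

x = (0.3121, 0.4017)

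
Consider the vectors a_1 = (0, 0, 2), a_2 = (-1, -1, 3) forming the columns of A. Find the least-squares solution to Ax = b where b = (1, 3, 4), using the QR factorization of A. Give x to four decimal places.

x = (5.0000, -2.0000)

e_1 = a_1/‖a_1‖ = (0, 0, 2)/2.0000 = (0.0000, 0.0000, 1.0000).
r_{12} = e_1·a_2 = 3.0000.
u_2 = a_2 − 3.0000·e_1 = (-1.0000, -1.0000, 0.0000).
‖u_2‖ = 1.4142, so e_2 = (-0.7071, -0.7071, 0.0000).
Qᵀb = (4.0000, -2.8284).
Back-substitute: x_2 = -2.8284/1.4142 = -2.0000.
x_1 = (4.0000 − 3.0000·(-2.0000))/2.0000 = 5.0000.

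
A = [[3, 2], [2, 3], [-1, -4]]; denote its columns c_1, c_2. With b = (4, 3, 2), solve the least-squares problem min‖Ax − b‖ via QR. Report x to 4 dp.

x = (2.1333, -0.8667)

c_1 = (3, 2, -1); ‖c_1‖ = 3.7417, so q_1 = (0.8018, 0.5345, -0.2673).
q_1·c_2 = 0.8018·2 + 0.5345·3 + (-0.2673)·(-4) = 4.2762.
u_2 = c_2 − 4.2762·q_1 = (-1.4286, 0.7143, -2.8571).
‖u_2‖ = 3.2733, so q_2 = (-0.4364, 0.2182, -0.8729).
Qᵀb = (4.2762, -2.8368).
Back-substitute: x_2 = -2.8368/3.2733 = -0.8667.
x_1 = (4.2762 − 4.2762·(-0.8667))/3.7417 = 2.1333.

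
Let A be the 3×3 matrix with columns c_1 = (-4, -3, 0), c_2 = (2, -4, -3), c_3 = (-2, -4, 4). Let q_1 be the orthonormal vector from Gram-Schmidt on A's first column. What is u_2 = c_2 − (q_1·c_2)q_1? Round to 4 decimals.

u_2 = (2.6400, -3.5200, -3.0000)

c_1 = (-4, -3, 0); ‖c_1‖ = 5.0000, so q_1 = (-0.8000, -0.6000, 0.0000).
q_1·c_2 = (-0.8000)·2 + (-0.6000)·(-4) + 0.0000·(-3) = 0.8000.
u_2 = c_2 − 0.8000·q_1 = (2.6400, -3.5200, -3.0000).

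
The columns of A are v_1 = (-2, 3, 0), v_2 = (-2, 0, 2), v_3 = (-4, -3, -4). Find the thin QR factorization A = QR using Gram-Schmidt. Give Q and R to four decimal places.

v_1 = (-2, 3, 0); ‖v_1‖ = 3.6056, so q_1 = (-0.5547, 0.8321, 0.0000).
q_1·v_2 = (-0.5547)·(-2) + 0.8321·0 + 0.0000·2 = 1.1094.
u_2 = v_2 − 1.1094·q_1 = (-1.3846, -0.9231, 2.0000).
‖u_2‖ = 2.6018, so q_2 = (-0.5322, -0.3548, 0.7687).
q_1·v_3 = (-0.5547)·(-4) + 0.8321·(-3) + 0.0000·(-4) = -0.2774; q_2·v_3 = (-0.5322)·(-4) + (-0.3548)·(-3) + 0.7687·(-4) = 0.1183.
u_3 = v_3 + 0.2774·q_1 − 0.1183·q_2 = (-4.0909, -2.7273, -4.0909).
‖u_3‖ = 6.3960, so q_3 = (-0.6396, -0.4264, -0.6396).

Q = [[-0.5547, -0.5322, -0.6396], [0.8321, -0.3548, -0.4264], [0.0000, 0.7687, -0.6396]], R = [[3.6056, 1.1094, -0.2774], [0.0000, 2.6018, 0.1183], [0.0000, 0.0000, 6.3960]]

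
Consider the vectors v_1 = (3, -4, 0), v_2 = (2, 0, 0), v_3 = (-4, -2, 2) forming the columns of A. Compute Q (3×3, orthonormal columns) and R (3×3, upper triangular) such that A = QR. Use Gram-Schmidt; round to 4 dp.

v_1 = (3, -4, 0); ‖v_1‖ = 5.0000, so q_1 = (0.6000, -0.8000, 0.0000).
q_1·v_2 = 0.6000·2 + (-0.8000)·0 + 0.0000·0 = 1.2000.
u_2 = v_2 − 1.2000·q_1 = (1.2800, 0.9600, 0.0000).
‖u_2‖ = 1.6000, so q_2 = (0.8000, 0.6000, 0.0000).
q_1·v_3 = 0.6000·(-4) + (-0.8000)·(-2) + 0.0000·2 = -0.8000; q_2·v_3 = 0.8000·(-4) + 0.6000·(-2) + 0.0000·2 = -4.4000.
u_3 = v_3 + 0.8000·q_1 + 4.4000·q_2 = (0.0000, 0.0000, 2.0000).
‖u_3‖ = 2.0000, so q_3 = (0.0000, 0.0000, 1.0000).

Q = [[0.6000, 0.8000, 0.0000], [-0.8000, 0.6000, 0.0000], [0.0000, 0.0000, 1.0000]], R = [[5.0000, 1.2000, -0.8000], [0.0000, 1.6000, -4.4000], [0.0000, 0.0000, 2.0000]]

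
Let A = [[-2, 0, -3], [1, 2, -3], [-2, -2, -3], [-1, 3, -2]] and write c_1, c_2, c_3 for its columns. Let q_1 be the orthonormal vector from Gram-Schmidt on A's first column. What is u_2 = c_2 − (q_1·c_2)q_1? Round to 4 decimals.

c_1 = (-2, 1, -2, -1); ‖c_1‖ = 3.1623, so q_1 = (-0.6325, 0.3162, -0.6325, -0.3162).
q_1·c_2 = (-0.6325)·0 + 0.3162·2 + (-0.6325)·(-2) + (-0.3162)·3 = 0.9487.
u_2 = c_2 − 0.9487·q_1 = (0.6000, 1.7000, -1.4000, 3.3000).

u_2 = (0.6000, 1.7000, -1.4000, 3.3000)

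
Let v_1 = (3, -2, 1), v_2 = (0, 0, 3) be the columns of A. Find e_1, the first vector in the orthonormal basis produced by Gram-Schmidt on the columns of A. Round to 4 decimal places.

e_1 = (0.8018, -0.5345, 0.2673)

e_1 = v_1/‖v_1‖ = (3, -2, 1)/3.7417 = (0.8018, -0.5345, 0.2673).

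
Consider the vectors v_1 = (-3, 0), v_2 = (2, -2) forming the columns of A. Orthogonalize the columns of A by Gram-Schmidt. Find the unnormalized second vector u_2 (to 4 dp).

u_2 = (0.0000, -2.0000)

v_1 = (-3, 0); ‖v_1‖ = 3.0000, so q_1 = (-1.0000, 0.0000).
q_1·v_2 = (-1.0000)·2 + 0.0000·(-2) = -2.0000.
u_2 = v_2 + 2.0000·q_1 = (0.0000, -2.0000).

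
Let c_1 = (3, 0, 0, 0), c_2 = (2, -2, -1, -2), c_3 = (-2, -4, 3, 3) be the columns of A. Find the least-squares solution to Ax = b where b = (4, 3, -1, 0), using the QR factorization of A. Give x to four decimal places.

x = (1.4317, -0.6066, -0.4590)

e_1 = c_1/‖c_1‖ = (3, 0, 0, 0)/3.0000 = (1.0000, 0.0000, 0.0000, 0.0000).
r_{12} = e_1·c_2 = 2.0000.
u_2 = c_2 − 2.0000·e_1 = (0.0000, -2.0000, -1.0000, -2.0000).
‖u_2‖ = 3.0000, so e_2 = (0.0000, -0.6667, -0.3333, -0.6667).
r_{13} = e_1·c_3 = -2.0000; r_{23} = e_2·c_3 = -0.3333.
u_3 = c_3 + 2.0000·e_1 + 0.3333·e_2 = (0.0000, -4.2222, 2.8889, 2.7778).
‖u_3‖ = 5.8214, so e_3 = (0.0000, -0.7253, 0.4963, 0.4772).
Qᵀb = (4.0000, -1.6667, -2.6721).
Back-substitute: x_3 = -2.6721/5.8214 = -0.4590.
x_2 = (-1.6667 + 0.3333·(-0.4590))/3.0000 = -0.6066.
x_1 = (4.0000 − 2.0000·(-0.6066) + 2.0000·(-0.4590))/3.0000 = 1.4317.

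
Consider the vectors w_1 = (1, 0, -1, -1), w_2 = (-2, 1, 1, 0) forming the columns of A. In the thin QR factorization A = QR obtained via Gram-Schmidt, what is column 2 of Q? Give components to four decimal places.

q_1 = w_1/‖w_1‖ = (1, 0, -1, -1)/1.7321 = (0.5774, 0.0000, -0.5774, -0.5774).
r_{12} = q_1·w_2 = -1.7321.
u_2 = w_2 + 1.7321·q_1 = (-1.0000, 1.0000, 0.0000, -1.0000).
‖u_2‖ = 1.7321, so q_2 = (-0.5774, 0.5774, 0.0000, -0.5774).

q_2 = (-0.5774, 0.5774, 0.0000, -0.5774)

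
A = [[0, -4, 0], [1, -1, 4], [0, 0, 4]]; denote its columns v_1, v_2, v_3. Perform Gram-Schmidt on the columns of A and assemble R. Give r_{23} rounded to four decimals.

r_{23} = 0.0000

q_1 = v_1/‖v_1‖ = (0, 1, 0)/1.0000 = (0.0000, 1.0000, 0.0000).
r_{12} = q_1·v_2 = -1.0000.
u_2 = v_2 + 1.0000·q_1 = (-4.0000, 0.0000, 0.0000).
‖u_2‖ = 4.0000, so q_2 = (-1.0000, 0.0000, 0.0000).
r_{23} = q_2·v_3 = 0.0000.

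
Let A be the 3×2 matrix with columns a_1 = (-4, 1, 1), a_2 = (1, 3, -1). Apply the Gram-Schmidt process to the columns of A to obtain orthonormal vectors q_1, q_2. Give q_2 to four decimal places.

a_1 = (-4, 1, 1); ‖a_1‖ = 4.2426, so q_1 = (-0.9428, 0.2357, 0.2357).
q_1·a_2 = (-0.9428)·1 + 0.2357·3 + 0.2357·(-1) = -0.4714.
u_2 = a_2 + 0.4714·q_1 = (0.5556, 3.1111, -0.8889).
‖u_2‖ = 3.2830, so q_2 = (0.1692, 0.9477, -0.2708).

q_2 = (0.1692, 0.9477, -0.2708)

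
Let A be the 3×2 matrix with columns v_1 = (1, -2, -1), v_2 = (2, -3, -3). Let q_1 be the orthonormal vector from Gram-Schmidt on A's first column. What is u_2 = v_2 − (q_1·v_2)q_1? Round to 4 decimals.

v_1 = (1, -2, -1); ‖v_1‖ = 2.4495, so q_1 = (0.4082, -0.8165, -0.4082).
q_1·v_2 = 0.4082·2 + (-0.8165)·(-3) + (-0.4082)·(-3) = 4.4907.
u_2 = v_2 − 4.4907·q_1 = (0.1667, 0.6667, -1.1667).

u_2 = (0.1667, 0.6667, -1.1667)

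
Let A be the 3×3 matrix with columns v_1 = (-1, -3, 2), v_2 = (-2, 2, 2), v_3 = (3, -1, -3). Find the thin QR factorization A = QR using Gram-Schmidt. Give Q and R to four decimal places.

Q = [[-0.2673, -0.5774, 0.7715], [-0.8018, 0.5774, 0.1543], [0.5345, 0.5774, 0.6172]], R = [[3.7417, 0.0000, -1.6036], [0.0000, 3.4641, -4.0415], [0.0000, 0.0000, 0.3086]]

v_1 = (-1, -3, 2); ‖v_1‖ = 3.7417, so q_1 = (-0.2673, -0.8018, 0.5345).
q_1·v_2 = (-0.2673)·(-2) + (-0.8018)·2 + 0.5345·2 = 0.0000.
u_2 = v_2 + 0.0000·q_1 = (-2.0000, 2.0000, 2.0000).
‖u_2‖ = 3.4641, so q_2 = (-0.5774, 0.5774, 0.5774).
q_1·v_3 = (-0.2673)·3 + (-0.8018)·(-1) + 0.5345·(-3) = -1.6036; q_2·v_3 = (-0.5774)·3 + 0.5774·(-1) + 0.5774·(-3) = -4.0415.
u_3 = v_3 + 1.6036·q_1 + 4.0415·q_2 = (0.2381, 0.0476, 0.1905).
‖u_3‖ = 0.3086, so q_3 = (0.7715, 0.1543, 0.6172).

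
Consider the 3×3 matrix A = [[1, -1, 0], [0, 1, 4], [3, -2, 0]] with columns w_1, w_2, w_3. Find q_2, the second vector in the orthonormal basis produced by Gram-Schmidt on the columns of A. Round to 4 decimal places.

w_1 = (1, 0, 3); ‖w_1‖ = 3.1623, so q_1 = (0.3162, 0.0000, 0.9487).
q_1·w_2 = 0.3162·(-1) + 0.0000·1 + 0.9487·(-2) = -2.2136.
u_2 = w_2 + 2.2136·q_1 = (-0.3000, 1.0000, 0.1000).
‖u_2‖ = 1.0488, so q_2 = (-0.2860, 0.9535, 0.0953).

q_2 = (-0.2860, 0.9535, 0.0953)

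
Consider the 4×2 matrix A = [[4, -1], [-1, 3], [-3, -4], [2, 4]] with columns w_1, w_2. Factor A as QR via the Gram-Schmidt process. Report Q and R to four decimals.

Q = [[0.7303, -0.4533], [-0.1826, 0.5693], [-0.5477, -0.4477], [0.3651, 0.5196]], R = [[5.4772, 2.3735], [0.0000, 6.0305]]

e_1 = w_1/‖w_1‖ = (4, -1, -3, 2)/5.4772 = (0.7303, -0.1826, -0.5477, 0.3651).
r_{12} = e_1·w_2 = 2.3735.
u_2 = w_2 − 2.3735·e_1 = (-2.7333, 3.4333, -2.7000, 3.1333).
‖u_2‖ = 6.0305, so e_2 = (-0.4533, 0.5693, -0.4477, 0.5196).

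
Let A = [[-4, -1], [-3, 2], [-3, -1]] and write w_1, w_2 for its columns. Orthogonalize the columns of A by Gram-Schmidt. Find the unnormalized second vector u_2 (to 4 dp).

u_2 = (-0.8824, 2.0882, -0.9118)

q_1 = w_1/‖w_1‖ = (-4, -3, -3)/5.8310 = (-0.6860, -0.5145, -0.5145).
r_{12} = q_1·w_2 = 0.1715.
u_2 = w_2 − 0.1715·q_1 = (-0.8824, 2.0882, -0.9118).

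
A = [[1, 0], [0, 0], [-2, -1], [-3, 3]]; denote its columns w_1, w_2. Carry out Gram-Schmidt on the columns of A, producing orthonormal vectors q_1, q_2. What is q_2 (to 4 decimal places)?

w_1 = (1, 0, -2, -3); ‖w_1‖ = 3.7417, so q_1 = (0.2673, 0.0000, -0.5345, -0.8018).
q_1·w_2 = 0.2673·0 + 0.0000·0 + (-0.5345)·(-1) + (-0.8018)·3 = -1.8708.
u_2 = w_2 + 1.8708·q_1 = (0.5000, 0.0000, -2.0000, 1.5000).
‖u_2‖ = 2.5495, so q_2 = (0.1961, 0.0000, -0.7845, 0.5883).

q_2 = (0.1961, 0.0000, -0.7845, 0.5883)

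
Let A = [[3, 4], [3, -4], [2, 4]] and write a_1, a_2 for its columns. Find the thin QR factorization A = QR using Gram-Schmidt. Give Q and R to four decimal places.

a_1 = (3, 3, 2); ‖a_1‖ = 4.6904, so q_1 = (0.6396, 0.6396, 0.4264).
q_1·a_2 = 0.6396·4 + 0.6396·(-4) + 0.4264·4 = 1.7056.
u_2 = a_2 − 1.7056·q_1 = (2.9091, -5.0909, 3.2727).
‖u_2‖ = 6.7150, so q_2 = (0.4332, -0.7581, 0.4874).

Q = [[0.6396, 0.4332], [0.6396, -0.7581], [0.4264, 0.4874]], R = [[4.6904, 1.7056], [0.0000, 6.7150]]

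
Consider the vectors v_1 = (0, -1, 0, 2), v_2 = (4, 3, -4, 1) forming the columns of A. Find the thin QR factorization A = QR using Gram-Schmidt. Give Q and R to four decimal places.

q_1 = v_1/‖v_1‖ = (0, -1, 0, 2)/2.2361 = (0.0000, -0.4472, 0.0000, 0.8944).
r_{12} = q_1·v_2 = -0.4472.
u_2 = v_2 + 0.4472·q_1 = (4.0000, 2.8000, -4.0000, 1.4000).
‖u_2‖ = 6.4653, so q_2 = (0.6187, 0.4331, -0.6187, 0.2165).

Q = [[0.0000, 0.6187], [-0.4472, 0.4331], [0.0000, -0.6187], [0.8944, 0.2165]], R = [[2.2361, -0.4472], [0.0000, 6.4653]]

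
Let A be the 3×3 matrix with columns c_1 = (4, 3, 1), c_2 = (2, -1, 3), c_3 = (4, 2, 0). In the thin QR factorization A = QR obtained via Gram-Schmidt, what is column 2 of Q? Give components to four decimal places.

e_2 = (0.2265, -0.5661, 0.7926)

c_1 = (4, 3, 1); ‖c_1‖ = 5.0990, so e_1 = (0.7845, 0.5883, 0.1961).
e_1·c_2 = 0.7845·2 + 0.5883·(-1) + 0.1961·3 = 1.5689.
u_2 = c_2 − 1.5689·e_1 = (0.7692, -1.9231, 2.6923).
‖u_2‖ = 3.3968, so e_2 = (0.2265, -0.5661, 0.7926).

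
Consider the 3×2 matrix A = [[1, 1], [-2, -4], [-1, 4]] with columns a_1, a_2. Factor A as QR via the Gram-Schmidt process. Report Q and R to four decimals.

Q = [[0.4082, 0.0310], [-0.8165, -0.4345], [-0.4082, 0.9001]], R = [[2.4495, 2.0412], [0.0000, 5.3697]]

a_1 = (1, -2, -1); ‖a_1‖ = 2.4495, so q_1 = (0.4082, -0.8165, -0.4082).
q_1·a_2 = 0.4082·1 + (-0.8165)·(-4) + (-0.4082)·4 = 2.0412.
u_2 = a_2 − 2.0412·q_1 = (0.1667, -2.3333, 4.8333).
‖u_2‖ = 5.3697, so q_2 = (0.0310, -0.4345, 0.9001).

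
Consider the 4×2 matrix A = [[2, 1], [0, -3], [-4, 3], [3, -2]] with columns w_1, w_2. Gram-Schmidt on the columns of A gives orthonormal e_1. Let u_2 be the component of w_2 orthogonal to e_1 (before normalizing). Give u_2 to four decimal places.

e_1 = w_1/‖w_1‖ = (2, 0, -4, 3)/5.3852 = (0.3714, 0.0000, -0.7428, 0.5571).
r_{12} = e_1·w_2 = -2.9711.
u_2 = w_2 + 2.9711·e_1 = (2.1034, -3.0000, 0.7931, -0.3448).

u_2 = (2.1034, -3.0000, 0.7931, -0.3448)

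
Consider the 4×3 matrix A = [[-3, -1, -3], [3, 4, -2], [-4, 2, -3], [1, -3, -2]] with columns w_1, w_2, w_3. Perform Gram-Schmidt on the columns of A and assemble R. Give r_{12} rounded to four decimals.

w_1 = (-3, 3, -4, 1); ‖w_1‖ = 5.9161, so q_1 = (-0.5071, 0.5071, -0.6761, 0.1690).
r_{12} = q_1·w_2 = 0.6761.

r_{12} = 0.6761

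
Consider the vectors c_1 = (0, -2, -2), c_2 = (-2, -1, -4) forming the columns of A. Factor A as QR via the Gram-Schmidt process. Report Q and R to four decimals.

c_1 = (0, -2, -2); ‖c_1‖ = 2.8284, so e_1 = (0.0000, -0.7071, -0.7071).
e_1·c_2 = 0.0000·(-2) + (-0.7071)·(-1) + (-0.7071)·(-4) = 3.5355.
u_2 = c_2 − 3.5355·e_1 = (-2.0000, 1.5000, -1.5000).
‖u_2‖ = 2.9155, so e_2 = (-0.6860, 0.5145, -0.5145).

Q = [[0.0000, -0.6860], [-0.7071, 0.5145], [-0.7071, -0.5145]], R = [[2.8284, 3.5355], [0.0000, 2.9155]]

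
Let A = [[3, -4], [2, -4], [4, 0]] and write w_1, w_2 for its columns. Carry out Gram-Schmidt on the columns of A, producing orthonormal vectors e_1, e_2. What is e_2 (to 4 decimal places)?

e_2 = (-0.4526, -0.6142, 0.6465)

w_1 = (3, 2, 4); ‖w_1‖ = 5.3852, so e_1 = (0.5571, 0.3714, 0.7428).
e_1·w_2 = 0.5571·(-4) + 0.3714·(-4) + 0.7428·0 = -3.7139.
u_2 = w_2 + 3.7139·e_1 = (-1.9310, -2.6207, 2.7586).
‖u_2‖ = 4.2670, so e_2 = (-0.4526, -0.6142, 0.6465).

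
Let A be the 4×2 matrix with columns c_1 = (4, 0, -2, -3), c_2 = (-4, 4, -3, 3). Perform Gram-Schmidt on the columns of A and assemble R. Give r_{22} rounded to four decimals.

r_{22} = 6.1279

e_1 = c_1/‖c_1‖ = (4, 0, -2, -3)/5.3852 = (0.7428, 0.0000, -0.3714, -0.5571).
r_{12} = e_1·c_2 = -3.5282.
u_2 = c_2 + 3.5282·e_1 = (-1.3793, 4.0000, -4.3103, 1.0345).
r_{22} = ‖u_2‖ = 6.1279.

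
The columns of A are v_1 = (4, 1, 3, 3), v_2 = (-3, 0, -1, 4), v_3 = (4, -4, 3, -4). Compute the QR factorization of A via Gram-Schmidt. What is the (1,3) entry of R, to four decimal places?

v_1 = (4, 1, 3, 3); ‖v_1‖ = 5.9161, so q_1 = (0.6761, 0.1690, 0.5071, 0.5071).
r_{13} = q_1·v_3 = 1.5213.

r_{13} = 1.5213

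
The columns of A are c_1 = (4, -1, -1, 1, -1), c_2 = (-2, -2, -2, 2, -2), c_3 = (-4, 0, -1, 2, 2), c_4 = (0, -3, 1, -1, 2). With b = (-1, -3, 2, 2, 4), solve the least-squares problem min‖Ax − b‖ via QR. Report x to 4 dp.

c_1 = (4, -1, -1, 1, -1); ‖c_1‖ = 4.4721, so q_1 = (0.8944, -0.2236, -0.2236, 0.2236, -0.2236).
q_1·c_2 = 0.8944·(-2) + (-0.2236)·(-2) + (-0.2236)·(-2) + 0.2236·2 + (-0.2236)·(-2) = 0.0000.
u_2 = c_2 + 0.0000·q_1 = (-2.0000, -2.0000, -2.0000, 2.0000, -2.0000).
‖u_2‖ = 4.4721, so q_2 = (-0.4472, -0.4472, -0.4472, 0.4472, -0.4472).
q_1·c_3 = 0.8944·(-4) + (-0.2236)·0 + (-0.2236)·(-1) + 0.2236·2 + (-0.2236)·2 = -3.3541; q_2·c_3 = (-0.4472)·(-4) + (-0.4472)·0 + (-0.4472)·(-1) + 0.4472·2 + (-0.4472)·2 = 2.2361.
u_3 = c_3 + 3.3541·q_1 − 2.2361·q_2 = (0.0000, 0.2500, -0.7500, 1.7500, 2.2500).
‖u_3‖ = 2.9580, so q_3 = (0.0000, 0.0845, -0.2535, 0.5916, 0.7606).
q_1·c_4 = 0.8944·0 + (-0.2236)·(-3) + (-0.2236)·1 + 0.2236·(-1) + (-0.2236)·2 = -0.2236; q_2·c_4 = (-0.4472)·0 + (-0.4472)·(-3) + (-0.4472)·1 + 0.4472·(-1) + (-0.4472)·2 = -0.4472; q_3·c_4 = (0.0000)·0 + 0.0845·(-3) + (-0.2535)·1 + 0.5916·(-1) + 0.7606·2 = 0.4226.
u_4 = c_4 + 0.2236·q_1 + 0.4472·q_2 − 0.4226·q_3 = (0.0000, -3.2857, 0.8571, -1.0000, 1.4286).
‖u_4‖ = 3.8173, so q_4 = (0.0000, -0.8608, 0.2245, -0.2620, 0.3742).
Qᵀb = (-1.1180, 0.0000, 3.4651, 4.0044).
Back-substitute: x_4 = 4.0044/3.8173 = 1.0490.
x_3 = (3.4651 − 0.4226·1.0490)/2.9580 = 1.0216.
x_2 = (0.0000 − 2.2361·1.0216 + 0.4472·1.0490)/4.4721 = -0.4059.
x_1 = (-1.1180 + 0.0000·(-0.4059) + 3.3541·1.0216 + 0.2236·1.0490)/4.4721 = 0.5686.

x = (0.5686, -0.4059, 1.0216, 1.0490)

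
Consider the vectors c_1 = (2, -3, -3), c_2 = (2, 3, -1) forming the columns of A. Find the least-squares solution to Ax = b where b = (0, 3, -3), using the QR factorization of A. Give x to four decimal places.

c_1 = (2, -3, -3); ‖c_1‖ = 4.6904, so q_1 = (0.4264, -0.6396, -0.6396).
q_1·c_2 = 0.4264·2 + (-0.6396)·3 + (-0.6396)·(-1) = -0.4264.
u_2 = c_2 + 0.4264·q_1 = (2.1818, 2.7273, -1.2727).
‖u_2‖ = 3.7173, so q_2 = (0.5869, 0.7337, -0.3424).
Qᵀb = (0.0000, 3.2282).
Back-substitute: x_2 = 3.2282/3.7173 = 0.8684.
x_1 = (0.0000 + 0.4264·0.8684)/4.6904 = 0.0789.

x = (0.0789, 0.8684)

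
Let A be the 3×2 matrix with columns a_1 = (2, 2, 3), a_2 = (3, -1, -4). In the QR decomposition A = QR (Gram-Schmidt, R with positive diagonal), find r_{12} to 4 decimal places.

e_1 = a_1/‖a_1‖ = (2, 2, 3)/4.1231 = (0.4851, 0.4851, 0.7276).
r_{12} = e_1·a_2 = -1.9403.

r_{12} = -1.9403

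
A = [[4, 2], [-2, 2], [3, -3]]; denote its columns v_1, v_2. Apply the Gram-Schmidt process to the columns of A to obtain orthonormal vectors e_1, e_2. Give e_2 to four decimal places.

e_1 = v_1/‖v_1‖ = (4, -2, 3)/5.3852 = (0.7428, -0.3714, 0.5571).
r_{12} = e_1·v_2 = -0.9285.
u_2 = v_2 + 0.9285·e_1 = (2.6897, 1.6552, -2.4828).
‖u_2‖ = 4.0172, so e_2 = (0.6695, 0.4120, -0.6180).

e_2 = (0.6695, 0.4120, -0.6180)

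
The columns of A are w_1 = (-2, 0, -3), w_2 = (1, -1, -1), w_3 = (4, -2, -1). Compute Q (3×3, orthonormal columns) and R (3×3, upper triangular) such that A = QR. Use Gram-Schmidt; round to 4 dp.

Q = [[-0.5547, 0.6749, 0.4867], [0.0000, -0.5849, 0.8111], [-0.8321, -0.4499, -0.3244]], R = [[3.6056, 0.2774, -1.3868], [0.0000, 1.7097, 4.3192], [0.0000, 0.0000, 0.6489]]

w_1 = (-2, 0, -3); ‖w_1‖ = 3.6056, so q_1 = (-0.5547, 0.0000, -0.8321).
q_1·w_2 = (-0.5547)·1 + 0.0000·(-1) + (-0.8321)·(-1) = 0.2774.
u_2 = w_2 − 0.2774·q_1 = (1.1538, -1.0000, -0.7692).
‖u_2‖ = 1.7097, so q_2 = (0.6749, -0.5849, -0.4499).
q_1·w_3 = (-0.5547)·4 + 0.0000·(-2) + (-0.8321)·(-1) = -1.3868; q_2·w_3 = 0.6749·4 + (-0.5849)·(-2) + (-0.4499)·(-1) = 4.3192.
u_3 = w_3 + 1.3868·q_1 − 4.3192·q_2 = (0.3158, 0.5263, -0.2105).
‖u_3‖ = 0.6489, so q_3 = (0.4867, 0.8111, -0.3244).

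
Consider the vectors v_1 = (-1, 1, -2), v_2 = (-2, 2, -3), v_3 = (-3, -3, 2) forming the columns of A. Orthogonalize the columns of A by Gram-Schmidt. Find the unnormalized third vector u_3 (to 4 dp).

u_3 = (-3.0000, -3.0000, 0.0000)

q_1 = v_1/‖v_1‖ = (-1, 1, -2)/2.4495 = (-0.4082, 0.4082, -0.8165).
r_{12} = q_1·v_2 = 4.0825.
u_2 = v_2 − 4.0825·q_1 = (-0.3333, 0.3333, 0.3333).
‖u_2‖ = 0.5774, so q_2 = (-0.5774, 0.5774, 0.5774).
r_{13} = q_1·v_3 = -1.6330; r_{23} = q_2·v_3 = 1.1547.
u_3 = v_3 + 1.6330·q_1 − 1.1547·q_2 = (-3.0000, -3.0000, 0.0000).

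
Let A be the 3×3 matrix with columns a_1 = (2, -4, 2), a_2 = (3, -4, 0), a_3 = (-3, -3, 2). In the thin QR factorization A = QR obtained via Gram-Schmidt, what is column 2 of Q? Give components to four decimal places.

q_1 = a_1/‖a_1‖ = (2, -4, 2)/4.8990 = (0.4082, -0.8165, 0.4082).
r_{12} = q_1·a_2 = 4.4907.
u_2 = a_2 − 4.4907·q_1 = (1.1667, -0.3333, -1.8333).
‖u_2‖ = 2.1985, so q_2 = (0.5307, -0.1516, -0.8339).

q_2 = (0.5307, -0.1516, -0.8339)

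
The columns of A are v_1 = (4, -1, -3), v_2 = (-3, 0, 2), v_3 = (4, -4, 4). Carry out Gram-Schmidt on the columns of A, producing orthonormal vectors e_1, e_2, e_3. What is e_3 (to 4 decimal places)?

e_3 = (0.5345, -0.2673, 0.8018)

e_1 = v_1/‖v_1‖ = (4, -1, -3)/5.0990 = (0.7845, -0.1961, -0.5883).
r_{12} = e_1·v_2 = -3.5301.
u_2 = v_2 + 3.5301·e_1 = (-0.2308, -0.6923, -0.0769).
‖u_2‖ = 0.7338, so e_2 = (-0.3145, -0.9435, -0.1048).
r_{13} = e_1·v_3 = 1.5689; r_{23} = e_2·v_3 = 2.0966.
u_3 = v_3 − 1.5689·e_1 − 2.0966·e_2 = (3.4286, -1.7143, 5.1429).
‖u_3‖ = 6.4143, so e_3 = (0.5345, -0.2673, 0.8018).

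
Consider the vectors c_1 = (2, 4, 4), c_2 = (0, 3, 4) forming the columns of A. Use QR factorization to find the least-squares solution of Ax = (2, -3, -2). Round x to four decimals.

x = (0.6552, -1.4138)

e_1 = c_1/‖c_1‖ = (2, 4, 4)/6.0000 = (0.3333, 0.6667, 0.6667).
r_{12} = e_1·c_2 = 4.6667.
u_2 = c_2 − 4.6667·e_1 = (-1.5556, -0.1111, 0.8889).
‖u_2‖ = 1.7951, so e_2 = (-0.8666, -0.0619, 0.4952).
Qᵀb = (-2.6667, -2.5378).
Back-substitute: x_2 = -2.5378/1.7951 = -1.4138.
x_1 = (-2.6667 − 4.6667·(-1.4138))/6.0000 = 0.6552.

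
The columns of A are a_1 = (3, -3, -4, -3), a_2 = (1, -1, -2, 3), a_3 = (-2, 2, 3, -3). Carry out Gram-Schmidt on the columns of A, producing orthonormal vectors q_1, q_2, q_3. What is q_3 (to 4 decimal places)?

q_3 = (-0.5112, 0.5112, -0.6816, -0.1136)

q_1 = a_1/‖a_1‖ = (3, -3, -4, -3)/6.5574 = (0.4575, -0.4575, -0.6100, -0.4575).
r_{12} = q_1·a_2 = 0.7625.
u_2 = a_2 − 0.7625·q_1 = (0.6512, -0.6512, -1.5349, 3.3488).
‖u_2‖ = 3.7972, so q_2 = (0.1715, -0.1715, -0.4042, 0.8819).
r_{13} = q_1·a_3 = -2.2875; r_{23} = q_2·a_3 = -4.5444.
u_3 = a_3 + 2.2875·q_1 + 4.5444·q_2 = (-0.1742, 0.1742, -0.2323, -0.0387).
‖u_3‖ = 0.3408, so q_3 = (-0.5112, 0.5112, -0.6816, -0.1136).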